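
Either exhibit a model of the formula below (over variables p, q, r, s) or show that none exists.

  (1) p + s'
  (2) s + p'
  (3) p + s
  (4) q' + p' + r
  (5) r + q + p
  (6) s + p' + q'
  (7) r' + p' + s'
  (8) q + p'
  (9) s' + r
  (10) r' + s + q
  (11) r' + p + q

Try p = 1.
Unit clause (s) forces s = 1.
Unit clause (r') forces r = 0.
That conflicts with the unit clause (r).
Undo p and try p = 0.
Unit clause (s') forces s = 0.
That conflicts with the unit clause (s).
Neither p = 1 nor p = 0 works.

UNSATISFIABLE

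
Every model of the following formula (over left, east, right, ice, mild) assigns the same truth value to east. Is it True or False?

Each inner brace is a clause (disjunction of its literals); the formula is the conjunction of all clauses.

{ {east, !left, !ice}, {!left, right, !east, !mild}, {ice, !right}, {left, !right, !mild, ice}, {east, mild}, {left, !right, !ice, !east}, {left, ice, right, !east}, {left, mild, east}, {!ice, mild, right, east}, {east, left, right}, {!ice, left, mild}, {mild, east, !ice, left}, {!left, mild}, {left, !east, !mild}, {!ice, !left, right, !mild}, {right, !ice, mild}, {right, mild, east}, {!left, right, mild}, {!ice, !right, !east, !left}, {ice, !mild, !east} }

Suppose east = true.
Case ice = true:
Case left = true:
The clause (mild) is unit, so mild = true.
The clause (right) is unit, so right = true.
That conflicts with the unit clause (!right).
That branch fails; take left = false instead.
The clause (!right) is unit, so right = false.
The clause (mild) is unit, so mild = true.
That conflicts with the unit clause (!mild).
Both values of left lead to a conflict.
That branch fails; take ice = false instead.
The clause (!right) is unit, so right = false.
The clause (left) is unit, so left = true.
The clause (!mild) is unit, so mild = false.
That conflicts with the unit clause (mild).
Both values of ice lead to a conflict.
So every satisfying assignment has east = False.

False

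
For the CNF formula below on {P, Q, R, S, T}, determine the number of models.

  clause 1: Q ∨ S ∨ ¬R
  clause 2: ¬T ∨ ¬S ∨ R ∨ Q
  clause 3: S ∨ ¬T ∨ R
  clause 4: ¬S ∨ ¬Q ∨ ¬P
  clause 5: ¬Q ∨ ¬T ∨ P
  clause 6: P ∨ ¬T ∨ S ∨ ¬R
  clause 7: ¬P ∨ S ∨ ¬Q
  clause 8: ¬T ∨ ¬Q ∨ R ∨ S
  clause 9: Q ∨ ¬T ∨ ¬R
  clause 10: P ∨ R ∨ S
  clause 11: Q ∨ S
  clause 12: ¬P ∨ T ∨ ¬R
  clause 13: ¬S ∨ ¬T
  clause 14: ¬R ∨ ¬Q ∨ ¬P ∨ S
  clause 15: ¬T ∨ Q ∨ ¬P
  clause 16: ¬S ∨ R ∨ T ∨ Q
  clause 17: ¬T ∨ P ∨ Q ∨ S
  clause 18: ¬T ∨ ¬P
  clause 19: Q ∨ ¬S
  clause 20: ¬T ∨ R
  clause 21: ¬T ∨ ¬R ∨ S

3

There are 2^5 = 32 truth assignments over (P, Q, R, S, T).
Split on R. With R = True, the clauses containing R are satisfied and ¬R drops from the rest; 2 of the 2^4 = 16 assignments to the other variables satisfy what remains.
With R = False, by the same count on the reduced clause set, 1 assignment works.
Total: 2 + 1 = 3.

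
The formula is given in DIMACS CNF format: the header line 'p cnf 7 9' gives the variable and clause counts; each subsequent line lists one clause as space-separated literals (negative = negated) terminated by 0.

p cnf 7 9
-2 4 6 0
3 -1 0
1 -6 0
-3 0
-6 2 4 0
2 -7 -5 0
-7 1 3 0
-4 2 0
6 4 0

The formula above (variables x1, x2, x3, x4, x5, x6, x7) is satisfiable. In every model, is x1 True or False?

Suppose x1 = True.
(x3) alone gives x3 = True.
That conflicts with the unit clause (¬x3).
So every satisfying assignment has x1 = False.

False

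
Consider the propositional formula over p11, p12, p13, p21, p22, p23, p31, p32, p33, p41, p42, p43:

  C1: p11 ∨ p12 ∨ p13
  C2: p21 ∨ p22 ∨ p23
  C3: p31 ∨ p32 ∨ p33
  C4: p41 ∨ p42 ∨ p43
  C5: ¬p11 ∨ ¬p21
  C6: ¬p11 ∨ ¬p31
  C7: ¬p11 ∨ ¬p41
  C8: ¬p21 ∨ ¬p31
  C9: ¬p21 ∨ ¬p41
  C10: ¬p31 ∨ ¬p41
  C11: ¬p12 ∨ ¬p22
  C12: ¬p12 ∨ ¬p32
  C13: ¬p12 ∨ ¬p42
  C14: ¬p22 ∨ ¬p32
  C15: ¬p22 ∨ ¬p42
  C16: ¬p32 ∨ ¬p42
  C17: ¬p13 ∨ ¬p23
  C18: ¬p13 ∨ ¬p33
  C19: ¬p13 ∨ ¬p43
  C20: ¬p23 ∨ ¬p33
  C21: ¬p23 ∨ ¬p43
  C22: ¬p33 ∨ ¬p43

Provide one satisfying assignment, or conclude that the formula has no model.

UNSATISFIABLE

Try p11 = False.
Try p12 = True.
Unit clause (¬p22) forces p22 = False.
Unit clause (¬p32) forces p32 = False.
Unit clause (¬p42) forces p42 = False.
Try p21 = True.
Unit clause (¬p31) forces p31 = False.
Unit clause (p33) forces p33 = True.
Unit clause (¬p41) forces p41 = False.
Unit clause (p43) forces p43 = True.
But (¬p43) is also a unit clause — contradiction.
Backtrack on p21: now try p21 = False.
Unit clause (p23) forces p23 = True.
Unit clause (¬p13) forces p13 = False.
Unit clause (¬p33) forces p33 = False.
Unit clause (p31) forces p31 = True.
Unit clause (¬p41) forces p41 = False.
Unit clause (p43) forces p43 = True.
But (¬p43) is also a unit clause — contradiction.
Both values of p21 lead to a conflict.
Backtrack on p12: now try p12 = False.
Unit clause (p13) forces p13 = True.
Unit clause (¬p23) forces p23 = False.
Unit clause (¬p33) forces p33 = False.
Unit clause (¬p43) forces p43 = False.
Try p21 = True.
Unit clause (¬p31) forces p31 = False.
Unit clause (p32) forces p32 = True.
Unit clause (¬p41) forces p41 = False.
Unit clause (p42) forces p42 = True.
But (¬p42) is also a unit clause — contradiction.
Backtrack on p21: now try p21 = False.
Unit clause (p22) forces p22 = True.
Unit clause (¬p32) forces p32 = False.
Unit clause (p31) forces p31 = True.
Unit clause (¬p41) forces p41 = False.
Unit clause (p42) forces p42 = True.
But (¬p42) is also a unit clause — contradiction.
Both values of p21 lead to a conflict.
Both values of p12 lead to a conflict.
Backtrack on p11: now try p11 = True.
Unit clause (¬p21) forces p21 = False.
Unit clause (¬p31) forces p31 = False.
Unit clause (¬p41) forces p41 = False.
Try p22 = True.
Unit clause (¬p12) forces p12 = False.
Unit clause (¬p32) forces p32 = False.
Unit clause (p33) forces p33 = True.
Unit clause (¬p42) forces p42 = False.
Unit clause (p43) forces p43 = True.
But (¬p43) is also a unit clause — contradiction.
Backtrack on p22: now try p22 = False.
Unit clause (p23) forces p23 = True.
Unit clause (¬p13) forces p13 = False.
Unit clause (¬p33) forces p33 = False.
Unit clause (p32) forces p32 = True.
Unit clause (¬p12) forces p12 = False.
Unit clause (¬p42) forces p42 = False.
Unit clause (p43) forces p43 = True.
But (¬p43) is also a unit clause — contradiction.
Both values of p22 lead to a conflict.
Both values of p11 lead to a conflict.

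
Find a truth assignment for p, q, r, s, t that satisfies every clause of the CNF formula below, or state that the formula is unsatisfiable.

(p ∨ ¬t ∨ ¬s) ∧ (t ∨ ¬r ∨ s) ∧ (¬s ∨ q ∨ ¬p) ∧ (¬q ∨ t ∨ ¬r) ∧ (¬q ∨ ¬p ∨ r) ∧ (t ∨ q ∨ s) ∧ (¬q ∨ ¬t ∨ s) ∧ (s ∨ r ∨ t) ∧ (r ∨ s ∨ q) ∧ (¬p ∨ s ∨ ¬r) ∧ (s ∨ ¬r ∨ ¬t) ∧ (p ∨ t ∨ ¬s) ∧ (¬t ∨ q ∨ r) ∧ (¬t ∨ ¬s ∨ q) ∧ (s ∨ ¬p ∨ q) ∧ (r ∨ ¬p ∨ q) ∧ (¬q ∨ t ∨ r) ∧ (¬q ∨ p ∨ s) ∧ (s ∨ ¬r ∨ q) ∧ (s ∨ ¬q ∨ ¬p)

Case p = True:
Case s = True:
(q) alone gives q = True.
(r) alone gives r = True.
(t) alone gives t = True.
This assignment satisfies each clause.

p ↦ True, q ↦ True, r ↦ True, s ↦ True, t ↦ True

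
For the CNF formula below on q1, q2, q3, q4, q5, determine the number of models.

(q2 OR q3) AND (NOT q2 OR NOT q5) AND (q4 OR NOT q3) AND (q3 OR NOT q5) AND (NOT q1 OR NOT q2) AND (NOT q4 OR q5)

There are 2^5 = 32 truth assignments over (q1, q2, q3, q4, q5).
Split on q5. With q5 = true, the clauses containing q5 are satisfied and NOT q5 drops from the rest; 2 of the 2^4 = 16 assignments to the other variables satisfy what remains.
With q5 = false, by the same count on the reduced clause set, 1 assignment works.
Total: 2 + 1 = 3.

3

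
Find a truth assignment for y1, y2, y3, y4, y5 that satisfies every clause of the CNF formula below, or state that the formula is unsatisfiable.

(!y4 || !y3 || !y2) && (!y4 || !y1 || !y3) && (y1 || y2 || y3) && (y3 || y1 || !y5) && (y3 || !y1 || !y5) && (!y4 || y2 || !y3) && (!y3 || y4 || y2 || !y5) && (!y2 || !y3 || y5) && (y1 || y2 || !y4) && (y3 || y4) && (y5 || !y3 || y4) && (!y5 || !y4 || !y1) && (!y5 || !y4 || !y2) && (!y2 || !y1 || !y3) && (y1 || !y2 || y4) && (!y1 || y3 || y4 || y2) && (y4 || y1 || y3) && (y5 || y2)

y1 ↦ true,  y2 ↦ true,  y3 ↦ false,  y4 ↦ true,  y5 ↦ false

Case y3 = false:
Unit clause (y4) forces y4 = true.
Case y1 = true:
Unit clause (!y5) forces y5 = false.
Unit clause (y2) forces y2 = true.
Every clause now holds.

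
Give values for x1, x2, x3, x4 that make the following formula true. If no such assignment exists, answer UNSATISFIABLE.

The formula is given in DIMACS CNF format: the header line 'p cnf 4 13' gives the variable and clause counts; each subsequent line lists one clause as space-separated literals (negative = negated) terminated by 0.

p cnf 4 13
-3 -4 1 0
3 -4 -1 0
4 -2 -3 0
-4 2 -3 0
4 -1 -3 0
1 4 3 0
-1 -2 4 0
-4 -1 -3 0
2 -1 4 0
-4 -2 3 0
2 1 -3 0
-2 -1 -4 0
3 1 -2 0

Case x3 = False:
Case x4 = True:
From the singleton clause (¬x1), x1 = False.
From the singleton clause (¬x2), x2 = False.
Every clause now holds.

x1: False; x2: False; x3: False; x4: True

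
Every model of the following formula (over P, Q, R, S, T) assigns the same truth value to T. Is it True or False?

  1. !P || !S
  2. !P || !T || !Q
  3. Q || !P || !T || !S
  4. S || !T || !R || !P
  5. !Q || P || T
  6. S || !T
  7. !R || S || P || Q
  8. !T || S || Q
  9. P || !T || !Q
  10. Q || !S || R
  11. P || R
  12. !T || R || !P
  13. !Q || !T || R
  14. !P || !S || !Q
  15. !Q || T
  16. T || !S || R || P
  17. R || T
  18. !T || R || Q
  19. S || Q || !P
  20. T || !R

Suppose T = false.
Unit clause (!Q) forces Q = false.
Unit clause (R) forces R = true.
Now (!R) is unsatisfied and unit — conflict.
So every satisfying assignment has T = True.

True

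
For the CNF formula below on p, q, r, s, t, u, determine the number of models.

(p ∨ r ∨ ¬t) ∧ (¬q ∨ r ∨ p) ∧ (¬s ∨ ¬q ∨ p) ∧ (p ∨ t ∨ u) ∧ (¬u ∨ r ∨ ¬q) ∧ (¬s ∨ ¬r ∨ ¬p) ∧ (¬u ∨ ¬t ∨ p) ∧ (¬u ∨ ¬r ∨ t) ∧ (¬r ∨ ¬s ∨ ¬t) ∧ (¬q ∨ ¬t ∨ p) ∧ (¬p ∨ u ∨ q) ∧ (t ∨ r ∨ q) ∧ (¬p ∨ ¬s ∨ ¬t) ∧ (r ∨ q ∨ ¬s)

9

There are 2^6 = 64 truth assignments over (p, q, r, s, t, u).
Split on r. With r = True, the clauses containing r are satisfied and ¬r drops from the rest; 5 of the 2^5 = 32 assignments to the other variables satisfy what remains.
With r = False, by the same count on the reduced clause set, 4 assignments work.
Total: 5 + 4 = 9.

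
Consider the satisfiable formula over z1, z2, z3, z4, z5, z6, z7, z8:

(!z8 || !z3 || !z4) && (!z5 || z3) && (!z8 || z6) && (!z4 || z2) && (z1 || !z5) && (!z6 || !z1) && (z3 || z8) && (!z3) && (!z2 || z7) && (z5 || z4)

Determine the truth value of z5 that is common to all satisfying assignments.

False

Suppose z5 = true.
Unit clause (z3) forces z3 = true.
But (!z3) is also a unit clause — contradiction.
So every satisfying assignment has z5 = False.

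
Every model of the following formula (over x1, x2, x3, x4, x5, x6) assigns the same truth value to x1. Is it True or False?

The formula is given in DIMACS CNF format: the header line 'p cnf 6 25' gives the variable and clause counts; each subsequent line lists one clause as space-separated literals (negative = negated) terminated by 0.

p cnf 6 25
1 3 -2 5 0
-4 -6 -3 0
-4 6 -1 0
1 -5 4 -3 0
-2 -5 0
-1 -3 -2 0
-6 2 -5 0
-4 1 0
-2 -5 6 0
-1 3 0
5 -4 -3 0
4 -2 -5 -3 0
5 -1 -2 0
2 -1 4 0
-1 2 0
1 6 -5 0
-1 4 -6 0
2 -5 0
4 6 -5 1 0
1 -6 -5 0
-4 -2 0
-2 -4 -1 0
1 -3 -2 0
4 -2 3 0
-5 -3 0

False

Suppose x1 = True.
The clause (x3) is unit, so x3 = True.
The clause (¬x2) is unit, so x2 = False.
That conflicts with the unit clause (x2).
So every satisfying assignment has x1 = False.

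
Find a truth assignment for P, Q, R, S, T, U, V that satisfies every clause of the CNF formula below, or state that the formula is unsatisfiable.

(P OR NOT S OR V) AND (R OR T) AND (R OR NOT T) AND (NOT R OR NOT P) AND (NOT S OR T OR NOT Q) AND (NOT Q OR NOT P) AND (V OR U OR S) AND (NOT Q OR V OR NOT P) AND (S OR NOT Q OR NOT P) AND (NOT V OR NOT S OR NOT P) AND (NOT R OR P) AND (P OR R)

Case R = true:
The clause (NOT P) is unit, so P = false.
But (P) is also a unit clause — contradiction.
So R must be the other value — set R = false.
The clause (T) is unit, so T = true.
But (NOT T) is also a unit clause — contradiction.
Neither R = true nor R = false works.

UNSATISFIABLE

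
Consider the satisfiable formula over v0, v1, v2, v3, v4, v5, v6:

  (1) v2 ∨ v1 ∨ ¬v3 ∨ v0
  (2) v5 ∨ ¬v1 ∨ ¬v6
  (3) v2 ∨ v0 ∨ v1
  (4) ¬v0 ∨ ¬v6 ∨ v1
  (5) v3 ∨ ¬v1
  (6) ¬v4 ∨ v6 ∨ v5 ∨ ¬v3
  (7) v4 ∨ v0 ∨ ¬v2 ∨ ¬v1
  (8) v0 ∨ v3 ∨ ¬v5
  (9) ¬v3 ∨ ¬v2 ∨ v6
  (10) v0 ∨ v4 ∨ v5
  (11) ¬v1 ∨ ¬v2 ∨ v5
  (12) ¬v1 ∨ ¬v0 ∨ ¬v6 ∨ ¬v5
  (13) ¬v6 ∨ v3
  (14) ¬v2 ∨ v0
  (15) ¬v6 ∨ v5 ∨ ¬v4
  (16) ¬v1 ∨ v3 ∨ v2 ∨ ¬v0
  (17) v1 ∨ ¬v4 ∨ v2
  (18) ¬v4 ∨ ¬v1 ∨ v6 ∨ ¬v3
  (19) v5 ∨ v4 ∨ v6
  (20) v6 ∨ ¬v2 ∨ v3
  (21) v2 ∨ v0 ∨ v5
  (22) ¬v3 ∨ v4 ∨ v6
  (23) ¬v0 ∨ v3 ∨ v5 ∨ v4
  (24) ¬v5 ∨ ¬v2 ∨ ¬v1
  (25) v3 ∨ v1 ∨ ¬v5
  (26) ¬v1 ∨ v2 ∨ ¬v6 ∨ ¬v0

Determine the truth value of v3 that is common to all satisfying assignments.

Suppose v3 = False.
From the singleton clause (¬v1), v1 = False.
From the singleton clause (¬v6), v6 = False.
From the singleton clause (¬v2), v2 = False.
From the singleton clause (v0), v0 = True.
From the singleton clause (¬v4), v4 = False.
From the singleton clause (v5), v5 = True.
That conflicts with the unit clause (¬v5).
So every satisfying assignment has v3 = True.

True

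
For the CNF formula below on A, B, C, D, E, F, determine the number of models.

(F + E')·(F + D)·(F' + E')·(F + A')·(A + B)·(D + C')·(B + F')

8

There are 2^6 = 64 truth assignments over (A, B, C, D, E, F).
Split on A. With A = 1, the clauses containing A are satisfied and A' drops from the rest; 3 of the 2^5 = 32 assignments to the other variables satisfy what remains.
With A = 0, by the same count on the reduced clause set, 5 assignments work.
(One model: A=F, B=T, C=F, D=F, E=F, F=T.)
Total: 3 + 5 = 8.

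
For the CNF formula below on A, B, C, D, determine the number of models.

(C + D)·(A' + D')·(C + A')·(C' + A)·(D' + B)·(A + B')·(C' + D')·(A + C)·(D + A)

2

There are 2^4 = 16 truth assignments over (A, B, C, D).
Check each against the 9 clauses (columns in the order A, B, C, D):
  F F F F  ✗ fails (C + D)
  F F F T  ✗ fails (D' + B)
  F F T F  ✗ fails (C' + A)
  F F T T  ✗ fails (C' + A)
  F T F F  ✗ fails (C + D)
  F T F T  ✗ fails (A + B')
  F T T F  ✗ fails (C' + A)
  F T T T  ✗ fails (C' + A)
  T F F F  ✗ fails (C + D)
  T F F T  ✗ fails (A' + D')
  T F T F  ✓ satisfies all
  T F T T  ✗ fails (A' + D')
  T T F F  ✗ fails (C + D)
  T T F T  ✗ fails (A' + D')
  T T T F  ✓ satisfies all
  T T T T  ✗ fails (A' + D')
2 of the 16 rows are models.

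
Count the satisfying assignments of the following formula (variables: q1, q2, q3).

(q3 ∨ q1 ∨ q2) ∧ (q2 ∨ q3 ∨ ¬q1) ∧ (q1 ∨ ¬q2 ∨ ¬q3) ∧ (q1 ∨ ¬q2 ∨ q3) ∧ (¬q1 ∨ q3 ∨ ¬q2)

3

There are 2^3 = 8 truth assignments over (q1, q2, q3).
Split on q1. With q1 = True, the clauses containing q1 are satisfied and ¬q1 drops from the rest; 2 of the 2^2 = 4 assignments to the other variables satisfy what remains.
With q1 = False, by the same count on the reduced clause set, 1 assignment works.
(One model: q1=F, q2=F, q3=T.)
Total: 2 + 1 = 3.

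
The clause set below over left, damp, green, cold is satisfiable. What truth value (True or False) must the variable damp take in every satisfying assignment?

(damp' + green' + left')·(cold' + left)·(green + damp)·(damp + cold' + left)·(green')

True

Suppose damp = 0.
(green) alone gives green = 1.
That conflicts with the unit clause (green').
So every satisfying assignment has damp = True.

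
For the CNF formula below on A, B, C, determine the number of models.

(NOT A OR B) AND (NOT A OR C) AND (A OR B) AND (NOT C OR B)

3

There are 2^3 = 8 truth assignments over (A, B, C).
Split on A. With A = true, the clauses containing A are satisfied and NOT A drops from the rest; 1 of the 2^2 = 4 assignments to the other variables satisfy what remains.
With A = false, by the same count on the reduced clause set, 2 assignments work.
(One model: A=F, B=T, C=F.)
Total: 1 + 2 = 3.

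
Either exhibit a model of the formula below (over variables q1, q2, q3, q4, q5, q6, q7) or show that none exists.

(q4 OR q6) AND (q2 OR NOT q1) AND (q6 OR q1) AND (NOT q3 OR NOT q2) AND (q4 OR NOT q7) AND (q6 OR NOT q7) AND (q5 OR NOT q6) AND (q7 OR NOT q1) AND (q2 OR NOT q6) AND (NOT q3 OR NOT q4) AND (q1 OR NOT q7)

Try q4 = false.
Unit clause (q6) forces q6 = true.
Unit clause (NOT q7) forces q7 = false.
Unit clause (q5) forces q5 = true.
Unit clause (NOT q1) forces q1 = false.
Unit clause (q2) forces q2 = true.
Unit clause (NOT q3) forces q3 = false.
Every clause now holds.

q1: false,  q2: true,  q3: false,  q4: false,  q5: true,  q6: true,  q7: false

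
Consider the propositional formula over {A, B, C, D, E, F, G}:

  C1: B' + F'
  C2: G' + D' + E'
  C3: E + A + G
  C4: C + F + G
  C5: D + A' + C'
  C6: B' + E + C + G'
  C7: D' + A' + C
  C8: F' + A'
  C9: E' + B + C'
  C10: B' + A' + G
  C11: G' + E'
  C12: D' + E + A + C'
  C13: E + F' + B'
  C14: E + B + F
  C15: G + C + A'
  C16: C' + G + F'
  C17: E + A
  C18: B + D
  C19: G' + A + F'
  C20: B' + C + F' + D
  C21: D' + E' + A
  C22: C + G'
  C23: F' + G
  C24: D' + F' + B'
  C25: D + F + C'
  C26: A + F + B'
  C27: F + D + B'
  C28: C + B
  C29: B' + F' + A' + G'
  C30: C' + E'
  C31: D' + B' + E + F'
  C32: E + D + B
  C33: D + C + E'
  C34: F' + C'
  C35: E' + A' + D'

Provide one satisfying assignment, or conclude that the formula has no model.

Try B = 1.
The clause (F') is unit, so F = 0.
The clause (A) is unit, so A = 1.
The clause (G) is unit, so G = 1.
The clause (E') is unit, so E = 0.
The clause (C) is unit, so C = 1.
The clause (D) is unit, so D = 1.
This assignment satisfies each clause.

A: 1, B: 1, C: 1, D: 1, E: 0, F: 0, G: 1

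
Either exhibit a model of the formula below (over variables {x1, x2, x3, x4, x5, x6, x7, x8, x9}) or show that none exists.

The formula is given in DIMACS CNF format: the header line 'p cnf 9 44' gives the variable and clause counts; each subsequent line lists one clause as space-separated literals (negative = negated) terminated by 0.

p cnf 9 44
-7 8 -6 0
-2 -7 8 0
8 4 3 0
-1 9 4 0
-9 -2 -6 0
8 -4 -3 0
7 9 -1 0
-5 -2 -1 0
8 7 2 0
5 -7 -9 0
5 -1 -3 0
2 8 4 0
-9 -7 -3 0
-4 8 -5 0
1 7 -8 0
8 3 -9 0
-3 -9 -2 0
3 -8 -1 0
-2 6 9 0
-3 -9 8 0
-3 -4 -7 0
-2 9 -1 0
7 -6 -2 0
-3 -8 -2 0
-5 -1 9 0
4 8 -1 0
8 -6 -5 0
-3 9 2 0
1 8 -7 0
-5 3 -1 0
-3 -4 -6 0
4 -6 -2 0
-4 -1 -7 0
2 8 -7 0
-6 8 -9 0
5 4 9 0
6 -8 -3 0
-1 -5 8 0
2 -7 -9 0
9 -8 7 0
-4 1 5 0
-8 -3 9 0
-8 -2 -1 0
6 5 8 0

Suppose x7 = True.
Suppose x8 = True.
Suppose x5 = True.
Suppose x2 = False.
From the singleton clause (¬x9), x9 = False.
From the singleton clause (¬x1), x1 = False.
From the singleton clause (¬x3), x3 = False.
All clauses hold; x4, x6 can take either value.

x1: False,  x2: False,  x3: False,  x4: True,  x5: True,  x6: False,  x7: True,  x8: True,  x9: False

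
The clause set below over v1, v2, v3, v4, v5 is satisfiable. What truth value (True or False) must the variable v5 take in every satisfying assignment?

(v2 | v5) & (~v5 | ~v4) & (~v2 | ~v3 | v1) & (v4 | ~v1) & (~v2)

True

Suppose v5 = 0.
The clause (v2) is unit, so v2 = 1.
Now (~v2) is unsatisfied and unit — conflict.
So every satisfying assignment has v5 = True.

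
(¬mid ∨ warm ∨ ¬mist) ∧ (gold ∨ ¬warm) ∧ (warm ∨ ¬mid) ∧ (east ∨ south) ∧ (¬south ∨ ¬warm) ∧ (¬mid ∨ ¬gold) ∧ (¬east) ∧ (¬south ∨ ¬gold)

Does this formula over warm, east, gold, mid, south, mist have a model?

From the singleton clause (¬east), east = False.
From the singleton clause (south), south = True.
From the singleton clause (¬warm), warm = False.
From the singleton clause (¬mid), mid = False.
From the singleton clause (¬gold), gold = False.
All clauses hold; mist can take either value.
A satisfying assignment: warm: False; east: False; gold: False; mid: False; south: True; mist: False.

Satisfiable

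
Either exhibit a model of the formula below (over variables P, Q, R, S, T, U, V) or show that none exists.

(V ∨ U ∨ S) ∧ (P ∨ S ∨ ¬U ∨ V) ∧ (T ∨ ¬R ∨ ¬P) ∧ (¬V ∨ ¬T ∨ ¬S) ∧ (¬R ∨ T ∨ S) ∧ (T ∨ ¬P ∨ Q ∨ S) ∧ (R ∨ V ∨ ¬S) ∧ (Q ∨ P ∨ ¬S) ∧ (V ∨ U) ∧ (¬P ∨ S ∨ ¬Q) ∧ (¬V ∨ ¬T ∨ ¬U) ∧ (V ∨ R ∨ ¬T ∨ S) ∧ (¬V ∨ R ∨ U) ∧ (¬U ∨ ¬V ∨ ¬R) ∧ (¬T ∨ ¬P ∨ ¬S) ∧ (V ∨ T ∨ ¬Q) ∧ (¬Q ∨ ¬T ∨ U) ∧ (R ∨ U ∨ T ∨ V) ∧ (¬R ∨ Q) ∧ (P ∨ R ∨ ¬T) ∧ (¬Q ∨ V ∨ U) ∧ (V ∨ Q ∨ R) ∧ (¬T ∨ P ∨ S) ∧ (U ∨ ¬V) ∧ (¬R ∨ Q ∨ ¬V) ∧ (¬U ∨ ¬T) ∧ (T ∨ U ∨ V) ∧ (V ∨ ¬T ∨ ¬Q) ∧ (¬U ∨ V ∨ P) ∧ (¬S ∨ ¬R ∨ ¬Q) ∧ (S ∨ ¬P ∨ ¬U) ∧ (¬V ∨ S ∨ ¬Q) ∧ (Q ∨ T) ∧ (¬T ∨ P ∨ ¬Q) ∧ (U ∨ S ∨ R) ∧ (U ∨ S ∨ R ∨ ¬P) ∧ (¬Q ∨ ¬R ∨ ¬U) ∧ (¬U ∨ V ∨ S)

P: False; Q: True; R: False; S: True; T: False; U: True; V: True

Try V = True.
Unit clause (U) forces U = True.
Unit clause (¬T) forces T = False.
Unit clause (¬R) forces R = False.
Unit clause (Q) forces Q = True.
Unit clause (S) forces S = True.
No clause remains; P is free.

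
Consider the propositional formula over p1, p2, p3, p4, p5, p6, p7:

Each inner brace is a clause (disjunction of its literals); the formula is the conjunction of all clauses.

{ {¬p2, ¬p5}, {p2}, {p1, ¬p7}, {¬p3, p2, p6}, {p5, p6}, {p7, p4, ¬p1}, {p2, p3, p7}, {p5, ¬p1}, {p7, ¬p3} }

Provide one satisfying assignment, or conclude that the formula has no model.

p1=False,  p2=True,  p3=False,  p4=True,  p5=False,  p6=True,  p7=False

The clause (p2) is unit, so p2 = True.
The clause (¬p5) is unit, so p5 = False.
The clause (p6) is unit, so p6 = True.
The clause (¬p1) is unit, so p1 = False.
The clause (¬p7) is unit, so p7 = False.
The clause (¬p3) is unit, so p3 = False.
All clauses hold; p4 can take either value.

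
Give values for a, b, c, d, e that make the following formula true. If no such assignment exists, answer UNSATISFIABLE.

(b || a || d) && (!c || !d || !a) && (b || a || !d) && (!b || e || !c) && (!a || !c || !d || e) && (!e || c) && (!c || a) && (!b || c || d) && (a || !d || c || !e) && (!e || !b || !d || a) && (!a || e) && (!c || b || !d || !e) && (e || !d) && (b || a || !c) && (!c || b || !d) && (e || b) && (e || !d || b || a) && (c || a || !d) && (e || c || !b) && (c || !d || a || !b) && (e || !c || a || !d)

a ↦ true; b ↦ false; c ↦ true; d ↦ false; e ↦ true

Suppose e = true.
From the singleton clause (c), c = true.
From the singleton clause (a), a = true.
From the singleton clause (!d), d = false.
No clause remains; b is free.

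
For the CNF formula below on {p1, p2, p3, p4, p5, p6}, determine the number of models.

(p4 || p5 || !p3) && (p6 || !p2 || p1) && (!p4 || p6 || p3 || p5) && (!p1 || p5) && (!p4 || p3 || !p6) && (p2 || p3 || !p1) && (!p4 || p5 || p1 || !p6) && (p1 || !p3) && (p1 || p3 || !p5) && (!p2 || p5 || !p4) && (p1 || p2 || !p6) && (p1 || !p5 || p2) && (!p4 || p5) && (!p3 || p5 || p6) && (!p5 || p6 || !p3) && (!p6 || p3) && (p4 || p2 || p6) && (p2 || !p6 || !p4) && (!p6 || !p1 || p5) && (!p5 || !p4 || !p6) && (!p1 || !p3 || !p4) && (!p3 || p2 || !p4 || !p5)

4

There are 2^6 = 64 truth assignments over (p1, p2, p3, p4, p5, p6).
Split on p3. With p3 = true, the clauses containing p3 are satisfied and !p3 drops from the rest; 2 of the 2^5 = 32 assignments to the other variables satisfy what remains.
With p3 = false, by the same count on the reduced clause set, 2 assignments work.
Total: 2 + 2 = 4.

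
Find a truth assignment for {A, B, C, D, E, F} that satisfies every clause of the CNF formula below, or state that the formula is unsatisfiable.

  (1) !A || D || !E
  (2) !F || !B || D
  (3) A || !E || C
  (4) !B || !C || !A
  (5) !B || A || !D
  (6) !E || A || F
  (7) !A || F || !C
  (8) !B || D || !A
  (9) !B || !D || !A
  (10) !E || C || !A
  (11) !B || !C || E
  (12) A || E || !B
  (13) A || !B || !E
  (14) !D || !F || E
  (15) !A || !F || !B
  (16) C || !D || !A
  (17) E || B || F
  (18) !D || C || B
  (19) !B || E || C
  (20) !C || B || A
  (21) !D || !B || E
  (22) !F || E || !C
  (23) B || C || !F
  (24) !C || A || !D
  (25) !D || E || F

Try A = true.
Try D = true.
(!B) alone gives B = false.
(C) alone gives C = true.
(F) alone gives F = true.
(E) alone gives E = true.
This assignment satisfies each clause.

A=true; B=false; C=true; D=true; E=true; F=true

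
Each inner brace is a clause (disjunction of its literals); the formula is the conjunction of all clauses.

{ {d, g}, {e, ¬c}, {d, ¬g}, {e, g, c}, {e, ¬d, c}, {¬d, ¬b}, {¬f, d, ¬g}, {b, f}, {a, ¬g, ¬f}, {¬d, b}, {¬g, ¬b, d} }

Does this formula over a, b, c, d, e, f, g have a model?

Suppose d = True.
(¬b) alone gives b = False.
But (b) is also a unit clause — contradiction.
Undo d and try d = False.
(g) alone gives g = True.
But (¬g) is also a unit clause — contradiction.
Both values of d lead to a conflict.
No assignment satisfies every clause.

No, unsatisfiable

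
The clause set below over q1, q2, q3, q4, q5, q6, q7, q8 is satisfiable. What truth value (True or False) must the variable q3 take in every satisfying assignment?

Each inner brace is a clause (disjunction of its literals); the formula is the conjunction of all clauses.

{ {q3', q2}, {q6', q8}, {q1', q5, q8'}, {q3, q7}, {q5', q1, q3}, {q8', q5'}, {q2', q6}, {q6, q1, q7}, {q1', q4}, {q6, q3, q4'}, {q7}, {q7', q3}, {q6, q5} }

Suppose q3 = 0.
From the singleton clause (q7), q7 = 1.
That conflicts with the unit clause (q7').
So every satisfying assignment has q3 = True.

True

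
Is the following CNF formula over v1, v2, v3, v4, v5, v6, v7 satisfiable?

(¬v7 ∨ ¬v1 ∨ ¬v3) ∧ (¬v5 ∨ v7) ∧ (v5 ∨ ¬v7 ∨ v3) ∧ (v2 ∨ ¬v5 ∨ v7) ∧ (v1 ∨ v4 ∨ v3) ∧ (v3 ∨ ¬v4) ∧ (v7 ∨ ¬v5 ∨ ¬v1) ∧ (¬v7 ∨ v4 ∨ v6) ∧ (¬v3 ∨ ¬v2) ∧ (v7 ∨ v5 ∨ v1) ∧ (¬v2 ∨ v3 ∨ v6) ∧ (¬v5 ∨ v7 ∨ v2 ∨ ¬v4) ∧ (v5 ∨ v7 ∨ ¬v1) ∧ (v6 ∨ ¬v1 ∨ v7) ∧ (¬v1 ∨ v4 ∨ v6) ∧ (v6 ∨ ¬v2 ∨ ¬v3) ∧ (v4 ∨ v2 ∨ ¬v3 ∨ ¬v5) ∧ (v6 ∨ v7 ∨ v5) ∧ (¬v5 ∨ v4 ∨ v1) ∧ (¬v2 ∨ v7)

Satisfiable

Branch on v5: set v5 = True.
(v7) alone gives v7 = True.
Branch on v1: set v1 = False.
(v4) alone gives v4 = True.
(v3) alone gives v3 = True.
(¬v2) alone gives v2 = False.
Every clause is now satisfied; v6 is unconstrained.
A satisfying assignment: v1 ↦ False; v2 ↦ False; v3 ↦ True; v4 ↦ True; v5 ↦ True; v6 ↦ False; v7 ↦ True.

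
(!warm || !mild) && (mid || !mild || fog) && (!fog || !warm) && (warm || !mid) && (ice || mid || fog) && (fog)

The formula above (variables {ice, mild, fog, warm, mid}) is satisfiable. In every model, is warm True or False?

Suppose warm = true.
From the singleton clause (!mild), mild = false.
From the singleton clause (!fog), fog = false.
That conflicts with the unit clause (fog).
So every satisfying assignment has warm = False.

False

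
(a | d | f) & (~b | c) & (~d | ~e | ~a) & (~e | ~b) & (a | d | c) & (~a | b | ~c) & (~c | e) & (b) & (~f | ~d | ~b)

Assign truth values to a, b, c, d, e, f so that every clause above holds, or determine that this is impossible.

Unit clause (b) forces b = 1.
Unit clause (c) forces c = 1.
Unit clause (~e) forces e = 0.
Now (e) is unsatisfied and unit — conflict.

UNSATISFIABLE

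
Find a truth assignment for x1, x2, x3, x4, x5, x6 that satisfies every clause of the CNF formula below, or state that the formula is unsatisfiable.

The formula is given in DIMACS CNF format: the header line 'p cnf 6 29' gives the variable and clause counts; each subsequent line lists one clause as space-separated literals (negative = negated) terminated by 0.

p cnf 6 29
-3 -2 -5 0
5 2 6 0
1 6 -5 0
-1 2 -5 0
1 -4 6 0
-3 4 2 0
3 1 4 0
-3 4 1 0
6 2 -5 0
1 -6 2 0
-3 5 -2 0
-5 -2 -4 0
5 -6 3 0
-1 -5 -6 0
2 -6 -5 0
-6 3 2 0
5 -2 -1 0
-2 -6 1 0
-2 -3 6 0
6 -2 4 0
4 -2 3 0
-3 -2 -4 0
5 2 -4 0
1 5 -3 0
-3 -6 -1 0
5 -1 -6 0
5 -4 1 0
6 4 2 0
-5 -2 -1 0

UNSATISFIABLE

Try x3 = False.
Try x1 = True.
Try x2 = True.
Unit clause (x5) forces x5 = True.
Now (¬x5) is unsatisfied and unit — conflict.
Undo x2 and try x2 = False.
Unit clause (¬x5) forces x5 = False.
Unit clause (x6) forces x6 = True.
Now (¬x6) is unsatisfied and unit — conflict.
Both values of x2 lead to a conflict.
Undo x1 and try x1 = False.
Unit clause (x4) forces x4 = True.
Unit clause (x6) forces x6 = True.
Unit clause (x2) forces x2 = True.
Now (¬x2) is unsatisfied and unit — conflict.
Both values of x1 lead to a conflict.
Undo x3 and try x3 = True.
Try x2 = False.
Unit clause (x4) forces x4 = True.
Unit clause (x5) forces x5 = True.
Unit clause (¬x1) forces x1 = False.
Unit clause (x6) forces x6 = True.
Now (¬x6) is unsatisfied and unit — conflict.
Undo x2 and try x2 = True.
Unit clause (¬x5) forces x5 = False.
Now (x5) is unsatisfied and unit — conflict.
Both values of x2 lead to a conflict.
Both values of x3 lead to a conflict.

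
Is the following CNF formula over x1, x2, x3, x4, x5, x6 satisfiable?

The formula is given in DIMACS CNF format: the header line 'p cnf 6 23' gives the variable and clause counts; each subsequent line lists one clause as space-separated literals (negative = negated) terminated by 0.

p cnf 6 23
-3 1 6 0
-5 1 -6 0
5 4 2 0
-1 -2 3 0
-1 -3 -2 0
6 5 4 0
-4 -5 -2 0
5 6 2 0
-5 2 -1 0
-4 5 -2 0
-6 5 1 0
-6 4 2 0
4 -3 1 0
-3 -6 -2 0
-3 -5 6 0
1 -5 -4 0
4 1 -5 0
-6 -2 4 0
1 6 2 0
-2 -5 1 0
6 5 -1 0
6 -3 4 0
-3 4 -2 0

Yes

Branch on x3: set x3 = True.
Branch on x1: set x1 = True.
Unit clause (¬x2) forces x2 = False.
Unit clause (¬x5) forces x5 = False.
Unit clause (x4) forces x4 = True.
Unit clause (x6) forces x6 = True.
This assignment satisfies each clause.
A satisfying assignment: x1=True, x2=False, x3=True, x4=True, x5=False, x6=True.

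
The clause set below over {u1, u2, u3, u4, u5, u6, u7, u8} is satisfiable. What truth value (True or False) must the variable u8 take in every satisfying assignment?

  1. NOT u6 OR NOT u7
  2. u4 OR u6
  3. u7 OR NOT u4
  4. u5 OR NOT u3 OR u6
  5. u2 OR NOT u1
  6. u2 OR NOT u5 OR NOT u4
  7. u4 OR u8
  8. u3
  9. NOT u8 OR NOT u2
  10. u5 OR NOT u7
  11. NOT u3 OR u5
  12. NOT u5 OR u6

Suppose u8 = false.
(u4) alone gives u4 = true.
(u7) alone gives u7 = true.
(NOT u6) alone gives u6 = false.
(u3) alone gives u3 = true.
(u5) alone gives u5 = true.
That conflicts with the unit clause (NOT u5).
So every satisfying assignment has u8 = True.

True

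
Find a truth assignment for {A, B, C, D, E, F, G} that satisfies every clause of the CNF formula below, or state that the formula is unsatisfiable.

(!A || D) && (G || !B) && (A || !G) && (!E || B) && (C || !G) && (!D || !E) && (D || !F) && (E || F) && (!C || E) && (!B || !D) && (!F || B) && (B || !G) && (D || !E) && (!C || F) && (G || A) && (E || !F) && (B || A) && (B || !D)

UNSATISFIABLE

Branch on A: set A = false.
The clause (!G) is unit, so G = false.
But (G) is also a unit clause — contradiction.
So A must be the other value — set A = true.
The clause (D) is unit, so D = true.
The clause (!E) is unit, so E = false.
The clause (F) is unit, so F = true.
But (!F) is also a unit clause — contradiction.
Both values of A lead to a conflict.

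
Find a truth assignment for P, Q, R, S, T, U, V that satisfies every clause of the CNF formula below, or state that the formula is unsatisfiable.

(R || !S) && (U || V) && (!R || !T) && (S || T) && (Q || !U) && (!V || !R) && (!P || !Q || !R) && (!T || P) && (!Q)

From the singleton clause (!Q), Q = false.
From the singleton clause (!U), U = false.
From the singleton clause (V), V = true.
From the singleton clause (!R), R = false.
From the singleton clause (!S), S = false.
From the singleton clause (T), T = true.
From the singleton clause (P), P = true.
All clauses are satisfied.

P=true,  Q=false,  R=false,  S=false,  T=true,  U=false,  V=true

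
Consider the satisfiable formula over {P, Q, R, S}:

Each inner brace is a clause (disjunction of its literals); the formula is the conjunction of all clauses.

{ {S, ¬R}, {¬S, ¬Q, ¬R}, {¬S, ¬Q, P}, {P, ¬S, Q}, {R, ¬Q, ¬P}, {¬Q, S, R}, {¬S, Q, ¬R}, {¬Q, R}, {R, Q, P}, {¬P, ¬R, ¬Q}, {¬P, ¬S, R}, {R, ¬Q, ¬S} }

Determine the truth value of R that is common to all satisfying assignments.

False

Suppose R = True.
The clause (S) is unit, so S = True.
The clause (¬Q) is unit, so Q = False.
That conflicts with the unit clause (Q).
So every satisfying assignment has R = False.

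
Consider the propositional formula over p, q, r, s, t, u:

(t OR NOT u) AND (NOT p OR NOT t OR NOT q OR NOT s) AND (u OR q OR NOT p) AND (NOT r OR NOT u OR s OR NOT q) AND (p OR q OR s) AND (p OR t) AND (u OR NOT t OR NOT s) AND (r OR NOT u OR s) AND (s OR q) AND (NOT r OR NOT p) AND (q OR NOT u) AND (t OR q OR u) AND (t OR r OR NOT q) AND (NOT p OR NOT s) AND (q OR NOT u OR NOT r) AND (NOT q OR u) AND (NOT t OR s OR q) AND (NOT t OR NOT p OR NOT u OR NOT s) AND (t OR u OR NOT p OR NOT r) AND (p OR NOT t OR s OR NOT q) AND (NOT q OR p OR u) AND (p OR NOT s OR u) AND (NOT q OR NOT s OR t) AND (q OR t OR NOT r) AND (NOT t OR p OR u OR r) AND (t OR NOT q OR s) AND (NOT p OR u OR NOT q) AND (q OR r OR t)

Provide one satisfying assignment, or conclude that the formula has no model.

Branch on t: set t = true.
Branch on u: set u = true.
The clause (q) is unit, so q = true.
Branch on p: set p = false.
The clause (s) is unit, so s = true.
No clause remains; r is free.

p=false,  q=true,  r=true,  s=true,  t=true,  u=true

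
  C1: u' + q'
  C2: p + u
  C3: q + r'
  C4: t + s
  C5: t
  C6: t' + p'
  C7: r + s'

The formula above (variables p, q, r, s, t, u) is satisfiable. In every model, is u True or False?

True

Suppose u = 0.
The clause (p) is unit, so p = 1.
The clause (t) is unit, so t = 1.
That conflicts with the unit clause (t').
So every satisfying assignment has u = True.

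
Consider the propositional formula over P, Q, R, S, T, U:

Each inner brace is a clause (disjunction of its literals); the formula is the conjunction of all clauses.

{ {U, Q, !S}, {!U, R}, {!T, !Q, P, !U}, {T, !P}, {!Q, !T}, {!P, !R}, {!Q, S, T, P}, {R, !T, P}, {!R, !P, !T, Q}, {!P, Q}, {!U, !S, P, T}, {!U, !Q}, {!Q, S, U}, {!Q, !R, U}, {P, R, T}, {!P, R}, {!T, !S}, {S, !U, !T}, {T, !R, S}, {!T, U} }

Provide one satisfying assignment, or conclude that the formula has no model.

UNSATISFIABLE

Case U = false:
The clause (!T) is unit, so T = false.
The clause (!P) is unit, so P = false.
The clause (R) is unit, so R = true.
The clause (!Q) is unit, so Q = false.
The clause (!S) is unit, so S = false.
Now (S) is unsatisfied and unit — conflict.
That branch fails; take U = true instead.
The clause (R) is unit, so R = true.
The clause (!P) is unit, so P = false.
The clause (!Q) is unit, so Q = false.
Case S = false:
The clause (!T) is unit, so T = false.
Now (T) is unsatisfied and unit — conflict.
That branch fails; take S = true instead.
The clause (T) is unit, so T = true.
Now (!T) is unsatisfied and unit — conflict.
Either choice for S ends in contradiction.
Either choice for U ends in contradiction.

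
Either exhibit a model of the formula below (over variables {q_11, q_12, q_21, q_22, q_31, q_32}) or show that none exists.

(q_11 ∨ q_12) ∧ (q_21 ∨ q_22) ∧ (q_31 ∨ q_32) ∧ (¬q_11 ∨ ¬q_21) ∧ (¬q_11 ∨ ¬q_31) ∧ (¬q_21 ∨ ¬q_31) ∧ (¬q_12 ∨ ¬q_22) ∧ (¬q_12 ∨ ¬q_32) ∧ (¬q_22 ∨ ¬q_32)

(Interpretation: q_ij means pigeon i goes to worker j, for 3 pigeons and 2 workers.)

Branch on q_11: set q_11 = True.
(¬q_21) alone gives q_21 = False.
(q_22) alone gives q_22 = True.
(¬q_31) alone gives q_31 = False.
(q_32) alone gives q_32 = True.
Now (¬q_32) is unsatisfied and unit — conflict.
Backtrack on q_11: now try q_11 = False.
(q_12) alone gives q_12 = True.
(¬q_22) alone gives q_22 = False.
(q_21) alone gives q_21 = True.
(¬q_31) alone gives q_31 = False.
(q_32) alone gives q_32 = True.
Now (¬q_32) is unsatisfied and unit — conflict.
Either choice for q_11 ends in contradiction.

UNSATISFIABLE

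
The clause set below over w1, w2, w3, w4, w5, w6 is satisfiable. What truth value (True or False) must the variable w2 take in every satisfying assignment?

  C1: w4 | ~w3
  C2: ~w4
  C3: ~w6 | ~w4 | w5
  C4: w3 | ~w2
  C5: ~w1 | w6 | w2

False

Suppose w2 = 1.
(~w4) alone gives w4 = 0.
(~w3) alone gives w3 = 0.
But (w3) is also a unit clause — contradiction.
So every satisfying assignment has w2 = False.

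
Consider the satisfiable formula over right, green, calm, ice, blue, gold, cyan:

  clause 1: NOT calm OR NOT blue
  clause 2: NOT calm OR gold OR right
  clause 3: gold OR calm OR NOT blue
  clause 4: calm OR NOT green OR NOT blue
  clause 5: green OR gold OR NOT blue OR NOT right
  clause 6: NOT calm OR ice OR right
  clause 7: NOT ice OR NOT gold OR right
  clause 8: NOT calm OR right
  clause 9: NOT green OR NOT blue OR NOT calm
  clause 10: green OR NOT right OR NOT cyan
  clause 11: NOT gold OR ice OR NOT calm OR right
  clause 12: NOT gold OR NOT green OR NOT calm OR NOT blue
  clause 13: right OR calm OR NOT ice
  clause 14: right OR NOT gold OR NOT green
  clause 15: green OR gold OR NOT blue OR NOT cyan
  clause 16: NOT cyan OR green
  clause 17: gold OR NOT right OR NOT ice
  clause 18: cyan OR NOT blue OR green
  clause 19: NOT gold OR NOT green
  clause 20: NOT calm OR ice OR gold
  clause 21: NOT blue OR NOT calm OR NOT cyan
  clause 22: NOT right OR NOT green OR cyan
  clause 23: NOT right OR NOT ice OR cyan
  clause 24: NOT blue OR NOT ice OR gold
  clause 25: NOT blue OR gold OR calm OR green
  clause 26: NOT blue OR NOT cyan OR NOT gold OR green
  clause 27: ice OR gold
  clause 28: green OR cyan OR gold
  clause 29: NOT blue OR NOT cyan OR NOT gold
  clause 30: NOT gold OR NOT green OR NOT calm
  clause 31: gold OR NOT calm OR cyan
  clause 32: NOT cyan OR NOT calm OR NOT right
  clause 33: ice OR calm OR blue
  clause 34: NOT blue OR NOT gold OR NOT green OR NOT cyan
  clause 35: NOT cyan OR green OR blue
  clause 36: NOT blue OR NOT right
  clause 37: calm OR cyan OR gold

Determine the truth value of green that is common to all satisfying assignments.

False

Suppose green = true.
The clause (NOT gold) is unit, so gold = false.
The clause (ice) is unit, so ice = true.
The clause (NOT right) is unit, so right = false.
The clause (NOT calm) is unit, so calm = false.
That conflicts with the unit clause (calm).
So every satisfying assignment has green = False.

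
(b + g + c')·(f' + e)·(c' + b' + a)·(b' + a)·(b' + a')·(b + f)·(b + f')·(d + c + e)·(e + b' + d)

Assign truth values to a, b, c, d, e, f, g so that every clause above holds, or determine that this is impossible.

UNSATISFIABLE

Case f = 0:
(b) alone gives b = 1.
(a) alone gives a = 1.
But (a') is also a unit clause — contradiction.
That branch fails; take f = 1 instead.
(e) alone gives e = 1.
(b) alone gives b = 1.
(a) alone gives a = 1.
But (a') is also a unit clause — contradiction.
Neither f = 1 nor f = 0 works.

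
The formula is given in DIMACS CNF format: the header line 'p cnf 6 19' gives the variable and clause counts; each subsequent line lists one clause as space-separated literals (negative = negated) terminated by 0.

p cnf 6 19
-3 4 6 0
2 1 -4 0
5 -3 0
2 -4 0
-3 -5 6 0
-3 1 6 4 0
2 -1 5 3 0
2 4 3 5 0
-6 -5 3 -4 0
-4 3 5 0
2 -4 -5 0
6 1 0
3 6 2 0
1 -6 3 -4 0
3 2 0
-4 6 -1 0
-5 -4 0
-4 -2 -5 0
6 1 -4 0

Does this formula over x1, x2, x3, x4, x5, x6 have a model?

Yes, satisfiable

Try x5 = True.
(¬x4) alone gives x4 = False.
Try x3 = True.
(x6) alone gives x6 = True.
No clause remains; x1, x2 are free.
A satisfying assignment: x1=True,  x2=False,  x3=True,  x4=False,  x5=True,  x6=True.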